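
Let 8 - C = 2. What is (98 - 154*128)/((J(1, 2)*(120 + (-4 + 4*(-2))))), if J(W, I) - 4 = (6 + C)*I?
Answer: -467/72 ≈ -6.4861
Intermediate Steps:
C = 6 (C = 8 - 1*2 = 8 - 2 = 6)
J(W, I) = 4 + 12*I (J(W, I) = 4 + (6 + 6)*I = 4 + 12*I)
(98 - 154*128)/((J(1, 2)*(120 + (-4 + 4*(-2))))) = (98 - 154*128)/(((4 + 12*2)*(120 + (-4 + 4*(-2))))) = (98 - 19712)/(((4 + 24)*(120 + (-4 - 8)))) = -19614*1/(28*(120 - 12)) = -19614/(28*108) = -19614/3024 = -19614*1/3024 = -467/72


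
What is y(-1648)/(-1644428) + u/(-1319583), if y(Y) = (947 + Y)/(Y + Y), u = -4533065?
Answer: 24569368617931037/7152185633695104 ≈ 3.4352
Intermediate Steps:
y(Y) = (947 + Y)/(2*Y) (y(Y) = (947 + Y)/((2*Y)) = (947 + Y)*(1/(2*Y)) = (947 + Y)/(2*Y))
y(-1648)/(-1644428) + u/(-1319583) = ((½)*(947 - 1648)/(-1648))/(-1644428) - 4533065/(-1319583) = ((½)*(-1/1648)*(-701))*(-1/1644428) - 4533065*(-1/1319583) = (701/3296)*(-1/1644428) + 4533065/1319583 = -701/5420034688 + 4533065/1319583 = 24569368617931037/7152185633695104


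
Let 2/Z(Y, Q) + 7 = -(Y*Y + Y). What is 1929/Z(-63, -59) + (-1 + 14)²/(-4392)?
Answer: -16575796861/4392 ≈ -3.7741e+6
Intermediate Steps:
Z(Y, Q) = 2/(-7 - Y - Y²) (Z(Y, Q) = 2/(-7 - (Y*Y + Y)) = 2/(-7 - (Y² + Y)) = 2/(-7 - (Y + Y²)) = 2/(-7 + (-Y - Y²)) = 2/(-7 - Y - Y²))
1929/Z(-63, -59) + (-1 + 14)²/(-4392) = 1929/((-2/(7 - 63 + (-63)²))) + (-1 + 14)²/(-4392) = 1929/((-2/(7 - 63 + 3969))) + 13²*(-1/4392) = 1929/((-2/3913)) + 169*(-1/4392) = 1929/((-2*1/3913)) - 169/4392 = 1929/(-2/3913) - 169/4392 = 1929*(-3913/2) - 169/4392 = -7548177/2 - 169/4392 = -16575796861/4392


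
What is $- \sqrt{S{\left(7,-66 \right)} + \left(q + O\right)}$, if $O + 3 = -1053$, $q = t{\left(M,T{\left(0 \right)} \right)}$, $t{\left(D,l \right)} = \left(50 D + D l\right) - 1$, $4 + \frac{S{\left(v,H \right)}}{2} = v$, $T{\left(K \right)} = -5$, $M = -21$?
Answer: $- 2 i \sqrt{499} \approx - 44.677 i$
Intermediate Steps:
$S{\left(v,H \right)} = -8 + 2 v$
$t{\left(D,l \right)} = -1 + 50 D + D l$
$q = -946$ ($q = -1 + 50 \left(-21\right) - -105 = -1 - 1050 + 105 = -946$)
$O = -1056$ ($O = -3 - 1053 = -1056$)
$- \sqrt{S{\left(7,-66 \right)} + \left(q + O\right)} = - \sqrt{\left(-8 + 2 \cdot 7\right) - 2002} = - \sqrt{\left(-8 + 14\right) - 2002} = - \sqrt{6 - 2002} = - \sqrt{-1996} = - 2 i \sqrt{499}$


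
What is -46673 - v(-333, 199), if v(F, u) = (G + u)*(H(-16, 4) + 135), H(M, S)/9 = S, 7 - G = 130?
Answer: -59669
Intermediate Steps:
G = -123 (G = 7 - 1*130 = 7 - 130 = -123)
H(M, S) = 9*S
v(F, u) = -21033 + 171*u (v(F, u) = (-123 + u)*(9*4 + 135) = (-123 + u)*(36 + 135) = (-123 + u)*171 = -21033 + 171*u)
-46673 - v(-333, 199) = -46673 - (-21033 + 171*199) = -46673 - (-21033 + 34029) = -46673 - 1*12996 = -46673 - 12996 = -59669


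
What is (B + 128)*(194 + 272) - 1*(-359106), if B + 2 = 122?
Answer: 474674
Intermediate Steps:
B = 120 (B = -2 + 122 = 120)
(B + 128)*(194 + 272) - 1*(-359106) = (120 + 128)*(194 + 272) - 1*(-359106) = 248*466 + 359106 = 115568 + 359106 = 474674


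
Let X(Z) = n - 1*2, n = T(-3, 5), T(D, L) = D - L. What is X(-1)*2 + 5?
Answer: -15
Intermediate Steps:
n = -8 (n = -3 - 1*5 = -3 - 5 = -8)
X(Z) = -10 (X(Z) = -8 - 1*2 = -8 - 2 = -10)
X(-1)*2 + 5 = -10*2 + 5 = -20 + 5 = -15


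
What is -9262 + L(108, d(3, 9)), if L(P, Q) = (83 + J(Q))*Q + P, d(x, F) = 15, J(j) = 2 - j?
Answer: -8104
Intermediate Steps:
L(P, Q) = P + Q*(85 - Q) (L(P, Q) = (83 + (2 - Q))*Q + P = (85 - Q)*Q + P = Q*(85 - Q) + P = P + Q*(85 - Q))
-9262 + L(108, d(3, 9)) = -9262 + (108 - 1*15² + 85*15) = -9262 + (108 - 1*225 + 1275) = -9262 + (108 - 225 + 1275) = -9262 + 1158 = -8104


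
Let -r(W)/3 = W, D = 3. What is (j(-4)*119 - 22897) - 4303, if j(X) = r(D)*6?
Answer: -33626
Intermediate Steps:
r(W) = -3*W
j(X) = -54 (j(X) = -3*3*6 = -9*6 = -54)
(j(-4)*119 - 22897) - 4303 = (-54*119 - 22897) - 4303 = (-6426 - 22897) - 4303 = -29323 - 4303 = -33626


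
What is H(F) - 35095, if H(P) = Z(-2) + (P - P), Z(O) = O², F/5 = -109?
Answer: -35091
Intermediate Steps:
F = -545 (F = 5*(-109) = -545)
H(P) = 4 (H(P) = (-2)² + (P - P) = 4 + 0 = 4)
H(F) - 35095 = 4 - 35095 = -35091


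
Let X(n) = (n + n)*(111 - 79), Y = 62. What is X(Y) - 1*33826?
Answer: -29858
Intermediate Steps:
X(n) = 64*n (X(n) = (2*n)*32 = 64*n)
X(Y) - 1*33826 = 64*62 - 1*33826 = 3968 - 33826 = -29858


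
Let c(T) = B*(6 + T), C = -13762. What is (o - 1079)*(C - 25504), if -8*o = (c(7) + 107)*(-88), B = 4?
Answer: -26308220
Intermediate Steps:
c(T) = 24 + 4*T (c(T) = 4*(6 + T) = 24 + 4*T)
o = 1749 (o = -((24 + 4*7) + 107)*(-88)/8 = -((24 + 28) + 107)*(-88)/8 = -(52 + 107)*(-88)/8 = -159*(-88)/8 = -1/8*(-13992) = 1749)
(o - 1079)*(C - 25504) = (1749 - 1079)*(-13762 - 25504) = 670*(-39266) = -26308220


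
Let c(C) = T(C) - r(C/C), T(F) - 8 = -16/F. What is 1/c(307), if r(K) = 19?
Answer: -307/3393 ≈ -0.090480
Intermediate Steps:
T(F) = 8 - 16/F
c(C) = -11 - 16/C (c(C) = (8 - 16/C) - 1*19 = (8 - 16/C) - 19 = -11 - 16/C)
1/c(307) = 1/(-11 - 16/307) = 1/(-3393/307) = -307/3393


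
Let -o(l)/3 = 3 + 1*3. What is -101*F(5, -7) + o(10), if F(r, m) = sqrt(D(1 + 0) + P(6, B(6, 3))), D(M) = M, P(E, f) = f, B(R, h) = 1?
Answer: -18 - 101*sqrt(2) ≈ -160.84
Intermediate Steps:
F(r, m) = sqrt(2) (F(r, m) = sqrt((1 + 0) + 1) = sqrt(1 + 1) = sqrt(2))
o(l) = -18 (o(l) = -3*(3 + 1*3) = -3*(3 + 3) = -3*6 = -18)
-101*F(5, -7) + o(10) = -101*sqrt(2) - 18 = -18 - 101*sqrt(2)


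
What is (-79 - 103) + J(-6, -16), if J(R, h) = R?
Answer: -188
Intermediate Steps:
(-79 - 103) + J(-6, -16) = (-79 - 103) - 6 = -182 - 6 = -188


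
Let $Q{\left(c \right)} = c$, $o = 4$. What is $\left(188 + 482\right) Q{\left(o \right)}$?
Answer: $2680$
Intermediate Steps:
$\left(188 + 482\right) Q{\left(o \right)} = \left(188 + 482\right) 4 = 670 \cdot 4 = 2680$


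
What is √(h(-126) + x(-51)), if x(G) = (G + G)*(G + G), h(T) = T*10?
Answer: 6*√254 ≈ 95.624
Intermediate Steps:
h(T) = 10*T
x(G) = 4*G² (x(G) = (2*G)*(2*G) = 4*G²)
√(h(-126) + x(-51)) = √(10*(-126) + 4*(-51)²) = √(-1260 + 4*2601) = √(-1260 + 10404) = √9144 = 6*√254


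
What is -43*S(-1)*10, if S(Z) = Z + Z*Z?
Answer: 0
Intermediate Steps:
S(Z) = Z + Z²
-43*S(-1)*10 = -(-43)*(1 - 1)*10 = -(-43)*0*10 = -43*0*10 = 0*10 = 0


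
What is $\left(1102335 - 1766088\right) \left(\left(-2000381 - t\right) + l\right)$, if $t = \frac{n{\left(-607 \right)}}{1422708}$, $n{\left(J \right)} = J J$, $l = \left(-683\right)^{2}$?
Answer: $\frac{482831806622469235}{474236} \approx 1.0181 \cdot 10^{12}$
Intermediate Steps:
$l = 466489$
$n{\left(J \right)} = J^{2}$
$t = \frac{368449}{1422708}$ ($t = \frac{\left(-607\right)^{2}}{1422708} = 368449 \cdot \frac{1}{1422708} = \frac{368449}{1422708} \approx 0.25898$)
$\left(1102335 - 1766088\right) \left(\left(-2000381 - t\right) + l\right) = \left(1102335 - 1766088\right) \left(\left(-2000381 - \frac{368449}{1422708}\right) + 466489\right) = - 663753 \left(\left(-2000381 - \frac{368449}{1422708}\right) + 466489\right) = - 663753 \left(- \frac{2845958420197}{1422708} + 466489\right) = \left(-663753\right) \left(- \frac{2182280787985}{1422708}\right) = \frac{482831806622469235}{474236}$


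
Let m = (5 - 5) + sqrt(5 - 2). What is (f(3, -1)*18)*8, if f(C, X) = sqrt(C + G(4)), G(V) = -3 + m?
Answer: 144*3**(1/4) ≈ 189.51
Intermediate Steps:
m = sqrt(3) (m = 0 + sqrt(3) = sqrt(3) ≈ 1.7320)
G(V) = -3 + sqrt(3)
f(C, X) = sqrt(-3 + C + sqrt(3)) (f(C, X) = sqrt(C + (-3 + sqrt(3))) = sqrt(-3 + C + sqrt(3)))
(f(3, -1)*18)*8 = (sqrt(-3 + 3 + sqrt(3))*18)*8 = (sqrt(sqrt(3))*18)*8 = (3**(1/4)*18)*8 = (18*3**(1/4))*8 = 144*3**(1/4)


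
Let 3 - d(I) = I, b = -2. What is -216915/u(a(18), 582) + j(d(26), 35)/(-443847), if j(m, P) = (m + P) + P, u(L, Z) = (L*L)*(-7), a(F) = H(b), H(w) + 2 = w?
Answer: 96277066741/49710864 ≈ 1936.7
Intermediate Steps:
H(w) = -2 + w
a(F) = -4 (a(F) = -2 - 2 = -4)
d(I) = 3 - I
u(L, Z) = -7*L² (u(L, Z) = L²*(-7) = -7*L²)
j(m, P) = m + 2*P (j(m, P) = (P + m) + P = m + 2*P)
-216915/u(a(18), 582) + j(d(26), 35)/(-443847) = -216915/((-7*(-4)²)) + ((3 - 1*26) + 2*35)/(-443847) = -216915/((-7*16)) + ((3 - 26) + 70)*(-1/443847) = -216915/(-112) + (-23 + 70)*(-1/443847) = -216915*(-1/112) + 47*(-1/443847) = 216915/112 - 47/443847 = 96277066741/49710864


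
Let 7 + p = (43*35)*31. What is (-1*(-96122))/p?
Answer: 48061/23324 ≈ 2.0606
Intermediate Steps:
p = 46648 (p = -7 + (43*35)*31 = -7 + 1505*31 = -7 + 46655 = 46648)
(-1*(-96122))/p = -1*(-96122)/46648 = 96122*(1/46648) = 48061/23324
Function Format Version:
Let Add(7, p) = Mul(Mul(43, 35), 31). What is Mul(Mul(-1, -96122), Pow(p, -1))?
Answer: Rational(48061, 23324) ≈ 2.0606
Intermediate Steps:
p = 46648 (p = Add(-7, Mul(Mul(43, 35), 31)) = Add(-7, Mul(1505, 31)) = Add(-7, 46655) = 46648)
Mul(Mul(-1, -96122), Pow(p, -1)) = Mul(Mul(-1, -96122), Pow(46648, -1)) = Mul(96122, Rational(1, 46648)) = Rational(48061, 23324)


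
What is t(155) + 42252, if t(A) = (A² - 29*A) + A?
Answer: 61937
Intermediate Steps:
t(A) = A² - 28*A
t(155) + 42252 = 155*(-28 + 155) + 42252 = 155*127 + 42252 = 19685 + 42252 = 61937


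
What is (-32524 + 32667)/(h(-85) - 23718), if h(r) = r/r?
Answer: -143/23717 ≈ -0.0060294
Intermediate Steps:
h(r) = 1
(-32524 + 32667)/(h(-85) - 23718) = (-32524 + 32667)/(1 - 23718) = 143/(-23717) = 143*(-1/23717) = -143/23717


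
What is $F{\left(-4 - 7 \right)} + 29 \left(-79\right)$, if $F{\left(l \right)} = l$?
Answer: $-2302$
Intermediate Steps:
$F{\left(-4 - 7 \right)} + 29 \left(-79\right) = \left(-4 - 7\right) + 29 \left(-79\right) = \left(-4 - 7\right) - 2291 = -11 - 2291 = -2302$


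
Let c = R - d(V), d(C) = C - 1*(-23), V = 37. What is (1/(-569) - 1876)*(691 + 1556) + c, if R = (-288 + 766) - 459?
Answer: -2398572244/569 ≈ -4.2154e+6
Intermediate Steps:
d(C) = 23 + C (d(C) = C + 23 = 23 + C)
R = 19 (R = 478 - 459 = 19)
c = -41 (c = 19 - (23 + 37) = 19 - 1*60 = 19 - 60 = -41)
(1/(-569) - 1876)*(691 + 1556) + c = (1/(-569) - 1876)*(691 + 1556) - 41 = (-1/569 - 1876)*2247 - 41 = -1067445/569*2247 - 41 = -2398548915/569 - 41 = -2398572244/569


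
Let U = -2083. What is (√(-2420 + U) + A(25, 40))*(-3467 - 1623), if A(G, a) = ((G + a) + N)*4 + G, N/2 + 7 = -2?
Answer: -1084170 - 5090*I*√4503 ≈ -1.0842e+6 - 3.4156e+5*I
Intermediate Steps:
N = -18 (N = -14 + 2*(-2) = -14 - 4 = -18)
A(G, a) = -72 + 4*a + 5*G (A(G, a) = ((G + a) - 18)*4 + G = (-18 + G + a)*4 + G = (-72 + 4*G + 4*a) + G = -72 + 4*a + 5*G)
(√(-2420 + U) + A(25, 40))*(-3467 - 1623) = (√(-2420 - 2083) + (-72 + 4*40 + 5*25))*(-3467 - 1623) = (√(-4503) + (-72 + 160 + 125))*(-5090) = (I*√4503 + 213)*(-5090) = (213 + I*√4503)*(-5090) = -1084170 - 5090*I*√4503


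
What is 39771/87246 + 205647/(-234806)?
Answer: -18383352/43773257 ≈ -0.41997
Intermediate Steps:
39771/87246 + 205647/(-234806) = 39771*(1/87246) + 205647*(-1/234806) = 4419/9694 - 15819/18062 = -18383352/43773257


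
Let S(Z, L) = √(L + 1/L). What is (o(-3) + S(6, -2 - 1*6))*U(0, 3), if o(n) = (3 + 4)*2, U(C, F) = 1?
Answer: 14 + I*√130/4 ≈ 14.0 + 2.8504*I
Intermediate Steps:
o(n) = 14 (o(n) = 7*2 = 14)
(o(-3) + S(6, -2 - 1*6))*U(0, 3) = (14 + √((-2 - 1*6) + 1/(-2 - 1*6)))*1 = (14 + √((-2 - 6) + 1/(-2 - 6)))*1 = (14 + √(-8 + 1/(-8)))*1 = (14 + √(-8 - ⅛))*1 = (14 + √(-65/8))*1 = (14 + I*√130/4)*1 = 14 + I*√130/4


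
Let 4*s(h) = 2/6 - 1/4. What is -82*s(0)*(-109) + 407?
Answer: 14237/24 ≈ 593.21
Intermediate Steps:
s(h) = 1/48 (s(h) = (2/6 - 1/4)/4 = (2*(⅙) - 1*¼)/4 = (⅓ - ¼)/4 = (¼)*(1/12) = 1/48)
-82*s(0)*(-109) + 407 = -82*1/48*(-109) + 407 = -41/24*(-109) + 407 = 4469/24 + 407 = 14237/24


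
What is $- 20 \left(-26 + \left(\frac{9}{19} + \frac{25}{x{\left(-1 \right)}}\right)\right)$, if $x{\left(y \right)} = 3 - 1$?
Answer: $\frac{4950}{19} \approx 260.53$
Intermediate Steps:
$x{\left(y \right)} = 2$ ($x{\left(y \right)} = 3 - 1 = 2$)
$- 20 \left(-26 + \left(\frac{9}{19} + \frac{25}{x{\left(-1 \right)}}\right)\right) = - 20 \left(-26 + \left(\frac{9}{19} + \frac{25}{2}\right)\right) = - 20 \left(-26 + \frac{493}{38}\right) = \left(-20\right) \left(- \frac{495}{38}\right) = \frac{4950}{19}$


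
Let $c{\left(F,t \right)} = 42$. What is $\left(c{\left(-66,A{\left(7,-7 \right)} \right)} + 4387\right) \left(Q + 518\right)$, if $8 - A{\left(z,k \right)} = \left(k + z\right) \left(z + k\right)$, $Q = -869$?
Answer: $-1554579$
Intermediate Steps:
$A{\left(z,k \right)} = 8 - \left(k + z\right)^{2}$ ($A{\left(z,k \right)} = 8 - \left(k + z\right) \left(z + k\right) = 8 - \left(k + z\right) \left(k + z\right) = 8 - \left(k + z\right)^{2}$)
$\left(c{\left(-66,A{\left(7,-7 \right)} \right)} + 4387\right) \left(Q + 518\right) = \left(42 + 4387\right) \left(-869 + 518\right) = 4429 \left(-351\right) = -1554579$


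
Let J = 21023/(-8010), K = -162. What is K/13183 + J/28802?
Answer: -37651197449/3041371095660 ≈ -0.012380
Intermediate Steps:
J = -21023/8010 (J = 21023*(-1/8010) = -21023/8010 ≈ -2.6246)
K/13183 + J/28802 = -162/13183 - 21023/8010/28802 = -162*1/13183 - 21023/8010*1/28802 = -162/13183 - 21023/230704020 = -37651197449/3041371095660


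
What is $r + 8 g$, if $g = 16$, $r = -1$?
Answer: $127$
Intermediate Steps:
$r + 8 g = -1 + 8 \cdot 16 = -1 + 128 = 127$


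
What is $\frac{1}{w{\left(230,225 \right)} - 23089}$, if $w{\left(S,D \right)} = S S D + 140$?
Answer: $\frac{1}{11879551} \approx 8.4178 \cdot 10^{-8}$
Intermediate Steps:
$w{\left(S,D \right)} = 140 + D S^{2}$ ($w{\left(S,D \right)} = S^{2} D + 140 = D S^{2} + 140 = 140 + D S^{2}$)
$\frac{1}{w{\left(230,225 \right)} - 23089} = \frac{1}{\left(140 + 225 \cdot 230^{2}\right) - 23089} = \frac{1}{\left(140 + 225 \cdot 52900\right) - 23089} = \frac{1}{\left(140 + 11902500\right) - 23089} = \frac{1}{11902640 - 23089} = \frac{1}{11879551}$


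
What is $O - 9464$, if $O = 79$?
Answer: $-9385$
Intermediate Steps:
$O - 9464 = 79 - 9464 = -9385$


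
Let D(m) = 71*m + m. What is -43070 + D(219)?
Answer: -27302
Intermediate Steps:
D(m) = 72*m
-43070 + D(219) = -43070 + 72*219 = -43070 + 15768 = -27302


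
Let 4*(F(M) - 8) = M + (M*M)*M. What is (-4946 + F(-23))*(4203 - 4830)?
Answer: 10013817/2 ≈ 5.0069e+6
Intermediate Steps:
F(M) = 8 + M/4 + M**3/4 (F(M) = 8 + (M + (M*M)*M)/4 = 8 + (M + M**2*M)/4 = 8 + (M + M**3)/4 = 8 + (M/4 + M**3/4) = 8 + M/4 + M**3/4)
(-4946 + F(-23))*(4203 - 4830) = (-4946 + (8 + (1/4)*(-23) + (1/4)*(-23)**3))*(4203 - 4830) = (-4946 + (8 - 23/4 + (1/4)*(-12167)))*(-627) = (-4946 + (8 - 23/4 - 12167/4))*(-627) = (-4946 - 6079/2)*(-627) = -15971/2*(-627) = 10013817/2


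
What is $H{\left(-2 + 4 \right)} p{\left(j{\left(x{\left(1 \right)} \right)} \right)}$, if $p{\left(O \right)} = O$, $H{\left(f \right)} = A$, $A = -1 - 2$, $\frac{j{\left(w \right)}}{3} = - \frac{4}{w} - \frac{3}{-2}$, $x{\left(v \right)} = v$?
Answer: $\frac{45}{2} \approx 22.5$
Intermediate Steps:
$j{\left(w \right)} = \frac{9}{2} - \frac{12}{w}$ ($j{\left(w \right)} = 3 \left(- \frac{4}{w} - \frac{3}{-2}\right) = 3 \left(- \frac{4}{w} - - \frac{3}{2}\right) = 3 \left(- \frac{4}{w} + \frac{3}{2}\right) = 3 \left(\frac{3}{2} - \frac{4}{w}\right) = \frac{9}{2} - \frac{12}{w}$)
$A = -3$
$H{\left(f \right)} = -3$
$H{\left(-2 + 4 \right)} p{\left(j{\left(x{\left(1 \right)} \right)} \right)} = - 3 \left(\frac{9}{2} - \frac{12}{1}\right) = - 3 \left(\frac{9}{2} - 12\right) = \left(-3\right) \left(- \frac{15}{2}\right) = \frac{45}{2}$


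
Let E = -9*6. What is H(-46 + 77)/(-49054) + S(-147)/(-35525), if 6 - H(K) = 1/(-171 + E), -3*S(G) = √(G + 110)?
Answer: -1351/11037150 + I*√37/106575 ≈ -0.0001224 + 5.7075e-5*I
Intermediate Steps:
E = -54
S(G) = -√(110 + G)/3 (S(G) = -√(G + 110)/3 = -√(110 + G)/3)
H(K) = 1351/225 (H(K) = 6 - 1/(-171 - 54) = 6 - 1/(-225) = 6 - 1*(-1/225) = 6 + 1/225 = 1351/225)
H(-46 + 77)/(-49054) + S(-147)/(-35525) = (1351/225)/(-49054) - √(110 - 147)/3/(-35525) = (1351/225)*(-1/49054) - I*√37/3*(-1/35525) = -1351/11037150 - I*√37/3*(-1/35525) = -1351/11037150 + I*√37/106575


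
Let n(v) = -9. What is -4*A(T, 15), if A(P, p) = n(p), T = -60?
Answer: 36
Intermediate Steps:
A(P, p) = -9
-4*A(T, 15) = -4*(-9) = 36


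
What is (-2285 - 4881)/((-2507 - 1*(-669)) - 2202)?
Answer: 3583/2020 ≈ 1.7738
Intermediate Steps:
(-2285 - 4881)/((-2507 - 1*(-669)) - 2202) = -7166/((-2507 + 669) - 2202) = -7166/(-1838 - 2202) = -7166/(-4040) = -7166*(-1/4040) = 3583/2020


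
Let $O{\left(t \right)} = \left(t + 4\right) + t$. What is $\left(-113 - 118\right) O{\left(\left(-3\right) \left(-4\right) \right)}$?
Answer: $-6468$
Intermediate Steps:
$O{\left(t \right)} = 4 + 2 t$ ($O{\left(t \right)} = \left(4 + t\right) + t = 4 + 2 t$)
$\left(-113 - 118\right) O{\left(\left(-3\right) \left(-4\right) \right)} = \left(-113 - 118\right) \left(4 + 2 \left(\left(-3\right) \left(-4\right)\right)\right) = - 231 \left(4 + 2 \cdot 12\right) = - 231 \left(4 + 24\right) = \left(-231\right) 28 = -6468$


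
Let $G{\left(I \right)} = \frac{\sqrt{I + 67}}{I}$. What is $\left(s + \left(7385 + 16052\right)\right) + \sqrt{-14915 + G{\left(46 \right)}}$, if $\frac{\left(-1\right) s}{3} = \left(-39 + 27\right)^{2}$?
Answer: $23005 + \frac{\sqrt{-31560140 + 46 \sqrt{113}}}{46} \approx 23005.0 + 122.13 i$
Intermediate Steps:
$G{\left(I \right)} = \frac{\sqrt{67 + I}}{I}$
$s = -432$ ($s = - 3 \left(-39 + 27\right)^{2} = - 3 \left(-12\right)^{2} = \left(-3\right) 144 = -432$)
$\left(s + \left(7385 + 16052\right)\right) + \sqrt{-14915 + G{\left(46 \right)}} = \left(-432 + \left(7385 + 16052\right)\right) + \sqrt{-14915 + \frac{\sqrt{67 + 46}}{46}} = \left(-432 + 23437\right) + \sqrt{-14915 + \frac{\sqrt{113}}{46}} = 23005 + \sqrt{-14915 + \frac{\sqrt{113}}{46}}$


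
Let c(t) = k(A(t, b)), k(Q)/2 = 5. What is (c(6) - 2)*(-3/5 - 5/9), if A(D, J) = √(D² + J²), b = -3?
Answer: -416/45 ≈ -9.2444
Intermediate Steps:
k(Q) = 10 (k(Q) = 2*5 = 10)
c(t) = 10
(c(6) - 2)*(-3/5 - 5/9) = (10 - 2)*(-3/5 - 5/9) = 8*(-3*⅕ - 5*⅑) = 8*(-⅗ - 5/9) = 8*(-52/45) = -416/45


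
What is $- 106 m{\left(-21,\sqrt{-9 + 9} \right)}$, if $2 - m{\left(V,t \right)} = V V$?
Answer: $46534$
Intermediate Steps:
$m{\left(V,t \right)} = 2 - V^{2}$ ($m{\left(V,t \right)} = 2 - V V = 2 - V^{2}$)
$- 106 m{\left(-21,\sqrt{-9 + 9} \right)} = - 106 \left(2 - \left(-21\right)^{2}\right) = - 106 \left(2 - 441\right) = \left(-106\right) \left(-439\right) = 46534$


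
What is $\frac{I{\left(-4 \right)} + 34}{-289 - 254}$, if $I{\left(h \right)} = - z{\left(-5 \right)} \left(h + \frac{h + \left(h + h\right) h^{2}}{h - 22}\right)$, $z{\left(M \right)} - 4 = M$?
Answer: $- \frac{152}{2353} \approx -0.064598$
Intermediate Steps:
$z{\left(M \right)} = 4 + M$
$I{\left(h \right)} = h + \frac{h + 2 h^{3}}{-22 + h}$ ($I{\left(h \right)} = - \left(4 - 5\right) \left(h + \frac{h + \left(h + h\right) h^{2}}{h - 22}\right) = - \left(-1\right) \left(h + \frac{h + 2 h h^{2}}{-22 + h}\right) = - \left(-1\right) \left(h + \frac{h + 2 h^{3}}{-22 + h}\right) = - (- h - \frac{h + 2 h^{3}}{-22 + h}) = h + \frac{h + 2 h^{3}}{-22 + h}$)
$\frac{I{\left(-4 \right)} + 34}{-289 - 254} = \frac{- \frac{4 \left(-21 - 4 + 2 \left(-4\right)^{2}\right)}{-22 - 4} + 34}{-289 - 254} = \frac{- \frac{4 \left(-21 - 4 + 2 \cdot 16\right)}{-26} + 34}{-543} = \left(\left(-4\right) \left(- \frac{1}{26}\right) \left(-21 - 4 + 32\right) + 34\right) \left(- \frac{1}{543}\right) = \left(\left(-4\right) \left(- \frac{1}{26}\right) 7 + 34\right) \left(- \frac{1}{543}\right) = \left(\frac{14}{13} + 34\right) \left(- \frac{1}{543}\right) = \frac{456}{13} \left(- \frac{1}{543}\right) = - \frac{152}{2353}$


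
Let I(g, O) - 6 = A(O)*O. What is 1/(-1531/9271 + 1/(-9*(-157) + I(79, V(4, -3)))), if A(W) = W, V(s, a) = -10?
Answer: -14082649/2316318 ≈ -6.0798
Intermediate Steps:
I(g, O) = 6 + O**2 (I(g, O) = 6 + O*O = 6 + O**2)
1/(-1531/9271 + 1/(-9*(-157) + I(79, V(4, -3)))) = 1/(-1531/9271 + 1/(-9*(-157) + (6 + (-10)**2))) = 1/(-1531*1/9271 + 1/(1413 + (6 + 100))) = 1/(-1531/9271 + 1/(1413 + 106)) = 1/(-1531/9271 + 1/1519) = 1/(-2316318/14082649) = -14082649/2316318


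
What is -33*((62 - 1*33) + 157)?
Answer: -6138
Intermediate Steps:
-33*((62 - 1*33) + 157) = -33*((62 - 33) + 157) = -33*(29 + 157) = -33*186 = -6138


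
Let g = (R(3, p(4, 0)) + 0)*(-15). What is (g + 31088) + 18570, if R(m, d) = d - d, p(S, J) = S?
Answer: 49658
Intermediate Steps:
R(m, d) = 0
g = 0 (g = (0 + 0)*(-15) = 0*(-15) = 0)
(g + 31088) + 18570 = (0 + 31088) + 18570 = 31088 + 18570 = 49658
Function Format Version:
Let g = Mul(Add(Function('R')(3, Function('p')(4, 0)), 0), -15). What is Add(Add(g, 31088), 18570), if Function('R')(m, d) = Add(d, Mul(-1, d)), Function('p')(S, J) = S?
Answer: 49658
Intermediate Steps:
Function('R')(m, d) = 0
g = 0 (g = Mul(Add(0, 0), -15) = Mul(0, -15) = 0)
Add(Add(g, 31088), 18570) = Add(Add(0, 31088), 18570) = Add(31088, 18570) = 49658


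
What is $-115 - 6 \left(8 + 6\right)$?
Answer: $-199$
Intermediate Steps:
$-115 - 6 \left(8 + 6\right) = -115 - 84 = -199$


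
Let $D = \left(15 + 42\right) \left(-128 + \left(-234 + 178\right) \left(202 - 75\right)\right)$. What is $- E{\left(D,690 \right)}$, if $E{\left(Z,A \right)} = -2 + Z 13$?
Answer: $5364842$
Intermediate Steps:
$D = -412680$ ($D = 57 \left(-128 - 7112\right) = 57 \left(-7240\right) = -412680$)
$E{\left(Z,A \right)} = -2 + 13 Z$
$- E{\left(D,690 \right)} = - (-2 + 13 \left(-412680\right)) = - (-2 - 5364840) = \left(-1\right) \left(-5364842\right) = 5364842$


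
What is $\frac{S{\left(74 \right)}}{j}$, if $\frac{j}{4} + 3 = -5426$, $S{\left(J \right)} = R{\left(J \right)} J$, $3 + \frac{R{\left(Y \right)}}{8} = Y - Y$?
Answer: $\frac{444}{5429} \approx 0.081783$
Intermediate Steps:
$R{\left(Y \right)} = -24$ ($R{\left(Y \right)} = -24 + 8 \left(Y - Y\right) = -24 + 8 \cdot 0 = -24 + 0 = -24$)
$S{\left(J \right)} = - 24 J$
$j = -21716$ ($j = -12 + 4 \left(-5426\right) = -12 - 21704 = -21716$)
$\frac{S{\left(74 \right)}}{j} = \frac{\left(-24\right) 74}{-21716} = \left(-1776\right) \left(- \frac{1}{21716}\right) = \frac{444}{5429}$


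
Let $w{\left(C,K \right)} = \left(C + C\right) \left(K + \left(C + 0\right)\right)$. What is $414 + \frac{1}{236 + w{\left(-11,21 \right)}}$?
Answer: $\frac{6625}{16} \approx 414.06$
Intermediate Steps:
$w{\left(C,K \right)} = 2 C \left(C + K\right)$ ($w{\left(C,K \right)} = 2 C \left(K + C\right) = 2 C \left(C + K\right)$)
$414 + \frac{1}{236 + w{\left(-11,21 \right)}} = 414 + \frac{1}{236 + 2 \left(-11\right) \left(-11 + 21\right)} = 414 + \frac{1}{236 + 2 \left(-11\right) 10} = 414 + \frac{1}{236 - 220} = 414 + \frac{1}{16} = \frac{6625}{16}$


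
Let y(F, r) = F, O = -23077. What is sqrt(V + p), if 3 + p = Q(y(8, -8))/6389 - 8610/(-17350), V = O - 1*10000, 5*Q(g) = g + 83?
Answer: I*sqrt(4064654938274256010)/11084915 ≈ 181.88*I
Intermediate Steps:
Q(g) = 83/5 + g/5 (Q(g) = (g + 83)/5 = (83 + g)/5 = 83/5 + g/5)
V = -33077 (V = -23077 - 1*10000 = -23077 - 10000 = -33077)
p = -27722239/11084915 (p = -3 + ((83/5 + (1/5)*8)/6389 - 8610/(-17350)) = -3 + ((83/5 + 8/5)*(1/6389) - 8610*(-1/17350)) = -3 + ((91/5)*(1/6389) + 861/1735) = -3 + (91/31945 + 861/1735) = -3 + 5532506/11084915 = -27722239/11084915 ≈ -2.5009)
sqrt(V + p) = sqrt(-33077 - 27722239/11084915) = sqrt(-366683455694/11084915) = I*sqrt(4064654938274256010)/11084915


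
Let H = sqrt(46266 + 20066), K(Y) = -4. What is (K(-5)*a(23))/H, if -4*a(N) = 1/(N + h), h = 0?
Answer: sqrt(16583)/762818 ≈ 0.00016881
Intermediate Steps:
a(N) = -1/(4*N) (a(N) = -1/(4*(N + 0)) = -1/(4*N))
H = 2*sqrt(16583) (H = sqrt(66332) = 2*sqrt(16583) ≈ 257.55)
(K(-5)*a(23))/H = (-(-1)/23)/((2*sqrt(16583))) = (-(-1)/23)*(sqrt(16583)/33166) = (-4*(-1/92))*(sqrt(16583)/33166) = (sqrt(16583)/33166)/23 = sqrt(16583)/762818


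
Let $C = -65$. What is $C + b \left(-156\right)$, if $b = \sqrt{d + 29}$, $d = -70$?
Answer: $-65 - 156 i \sqrt{41} \approx -65.0 - 998.89 i$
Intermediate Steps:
$b = i \sqrt{41}$ ($b = \sqrt{-70 + 29} = \sqrt{-41} = i \sqrt{41} \approx 6.4031 i$)
$C + b \left(-156\right) = -65 + i \sqrt{41} \left(-156\right) = -65 - 156 i \sqrt{41}$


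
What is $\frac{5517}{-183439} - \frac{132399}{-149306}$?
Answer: $\frac{23463418959}{27388543334} \approx 0.85669$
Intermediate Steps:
$\frac{5517}{-183439} - \frac{132399}{-149306} = 5517 \left(- \frac{1}{183439}\right) - - \frac{132399}{149306} = - \frac{5517}{183439} + \frac{132399}{149306} = \frac{23463418959}{27388543334}$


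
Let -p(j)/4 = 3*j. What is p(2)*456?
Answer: -10944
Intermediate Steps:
p(j) = -12*j
p(2)*456 = -12*2*456 = -24*456 = -10944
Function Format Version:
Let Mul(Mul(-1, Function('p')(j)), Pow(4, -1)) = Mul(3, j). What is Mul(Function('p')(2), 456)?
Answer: -10944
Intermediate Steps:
Function('p')(j) = Mul(-12, j) (Function('p')(j) = Mul(-4, Mul(3, j)) = Mul(-12, j))
Mul(Function('p')(2), 456) = Mul(Mul(-12, 2), 456) = Mul(-24, 456) = -10944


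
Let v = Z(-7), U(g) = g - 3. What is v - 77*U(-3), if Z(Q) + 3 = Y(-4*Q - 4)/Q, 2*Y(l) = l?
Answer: 3201/7 ≈ 457.29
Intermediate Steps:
U(g) = -3 + g
Y(l) = l/2
Z(Q) = -3 + (-2 - 2*Q)/Q (Z(Q) = -3 + ((-4*Q - 4)/2)/Q = -3 + ((-4 - 4*Q)/2)/Q = -3 + (-2 - 2*Q)/Q)
v = -33/7 (v = -5 - 2/(-7) = -5 - 2*(-⅐) = -5 + 2/7 = -33/7 ≈ -4.7143)
v - 77*U(-3) = -33/7 - 77*(-3 - 3) = -33/7 - 77*(-6) = -33/7 + 462 = 3201/7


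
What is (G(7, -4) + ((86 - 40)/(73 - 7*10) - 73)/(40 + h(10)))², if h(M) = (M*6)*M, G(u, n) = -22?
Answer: 1798862569/3686400 ≈ 487.97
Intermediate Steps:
h(M) = 6*M² (h(M) = (6*M)*M = 6*M²)
(G(7, -4) + ((86 - 40)/(73 - 7*10) - 73)/(40 + h(10)))² = (-22 + ((86 - 40)/(73 - 7*10) - 73)/(40 + 6*10²))² = (-22 + (46/(73 - 70) - 73)/(40 + 6*100))² = (-22 + (46/3 - 73)/(40 + 600))² = (-22 + (46*(⅓) - 73)/640)² = (-22 + (46/3 - 73)*(1/640))² = (-22 - 173/3*1/640)² = (-22 - 173/1920)² = (-42413/1920)² = 1798862569/3686400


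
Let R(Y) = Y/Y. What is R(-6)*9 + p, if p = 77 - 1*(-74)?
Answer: 160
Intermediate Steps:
R(Y) = 1
p = 151 (p = 77 + 74 = 151)
R(-6)*9 + p = 1*9 + 151 = 9 + 151 = 160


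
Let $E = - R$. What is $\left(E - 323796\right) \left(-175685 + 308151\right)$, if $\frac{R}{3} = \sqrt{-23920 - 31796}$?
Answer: $-42891960936 - 794796 i \sqrt{13929} \approx -4.2892 \cdot 10^{10} - 9.3803 \cdot 10^{7} i$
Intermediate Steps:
$R = 6 i \sqrt{13929}$ ($R = 3 \sqrt{-23920 - 31796} = 3 \sqrt{-55716} = 3 \cdot 2 i \sqrt{13929} = 6 i \sqrt{13929} \approx 708.13 i$)
$E = - 6 i \sqrt{13929} \approx - 708.13 i$
$\left(E - 323796\right) \left(-175685 + 308151\right) = \left(- 6 i \sqrt{13929} - 323796\right) \left(-175685 + 308151\right) = \left(-323796 - 6 i \sqrt{13929}\right) 132466 = -42891960936 - 794796 i \sqrt{13929}$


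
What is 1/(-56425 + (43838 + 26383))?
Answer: 1/13796 ≈ 7.2485e-5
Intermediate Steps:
1/(-56425 + (43838 + 26383)) = 1/(-56425 + 70221) = 1/13796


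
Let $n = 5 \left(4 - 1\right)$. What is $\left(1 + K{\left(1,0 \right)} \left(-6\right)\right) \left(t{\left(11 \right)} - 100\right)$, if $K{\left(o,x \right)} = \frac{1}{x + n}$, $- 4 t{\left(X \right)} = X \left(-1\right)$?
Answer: $- \frac{1167}{20} \approx -58.35$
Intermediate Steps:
$t{\left(X \right)} = \frac{X}{4}$ ($t{\left(X \right)} = - \frac{X \left(-1\right)}{4} = - \frac{\left(-1\right) X}{4} = \frac{X}{4}$)
$n = 15$ ($n = 5 \cdot 3 = 15$)
$K{\left(o,x \right)} = \frac{1}{15 + x}$ ($K{\left(o,x \right)} = \frac{1}{x + 15} = \frac{1}{15 + x}$)
$\left(1 + K{\left(1,0 \right)} \left(-6\right)\right) \left(t{\left(11 \right)} - 100\right) = \left(1 + \frac{1}{15 + 0} \left(-6\right)\right) \left(\frac{1}{4} \cdot 11 - 100\right) = \left(1 + \frac{1}{15} \left(-6\right)\right) \left(\frac{11}{4} - 100\right) = \left(1 + \frac{1}{15} \left(-6\right)\right) \left(- \frac{389}{4}\right) = \left(1 - \frac{2}{5}\right) \left(- \frac{389}{4}\right) = \frac{3}{5} \left(- \frac{389}{4}\right) = - \frac{1167}{20}$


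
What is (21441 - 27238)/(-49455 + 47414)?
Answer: 5797/2041 ≈ 2.8403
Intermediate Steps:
(21441 - 27238)/(-49455 + 47414) = -5797/(-2041) = -5797*(-1/2041) = 5797/2041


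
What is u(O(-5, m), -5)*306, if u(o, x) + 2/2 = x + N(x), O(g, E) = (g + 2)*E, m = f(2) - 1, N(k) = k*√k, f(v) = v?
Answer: -1836 - 1530*I*√5 ≈ -1836.0 - 3421.2*I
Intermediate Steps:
N(k) = k^(3/2)
m = 1 (m = 2 - 1 = 1)
O(g, E) = E*(2 + g) (O(g, E) = (2 + g)*E = E*(2 + g))
u(o, x) = -1 + x + x^(3/2) (u(o, x) = -1 + (x + x^(3/2)) = -1 + x + x^(3/2))
u(O(-5, m), -5)*306 = (-1 - 5 + (-5)^(3/2))*306 = (-1 - 5 - 5*I*√5)*306 = (-6 - 5*I*√5)*306 = -1836 - 1530*I*√5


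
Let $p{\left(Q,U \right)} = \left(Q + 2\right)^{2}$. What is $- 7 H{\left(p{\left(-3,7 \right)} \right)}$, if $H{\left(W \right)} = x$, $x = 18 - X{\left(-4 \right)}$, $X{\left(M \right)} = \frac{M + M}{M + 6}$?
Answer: $-154$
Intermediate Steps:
$X{\left(M \right)} = \frac{2 M}{6 + M}$
$p{\left(Q,U \right)} = \left(2 + Q\right)^{2}$
$x = 22$ ($x = 18 - 2 \left(-4\right) \frac{1}{6 - 4} = 18 - 2 \left(-4\right) \frac{1}{2} = 18 - -4 = 18 + 4 = 22$)
$H{\left(W \right)} = 22$
$- 7 H{\left(p{\left(-3,7 \right)} \right)} = \left(-7\right) 22 = -154$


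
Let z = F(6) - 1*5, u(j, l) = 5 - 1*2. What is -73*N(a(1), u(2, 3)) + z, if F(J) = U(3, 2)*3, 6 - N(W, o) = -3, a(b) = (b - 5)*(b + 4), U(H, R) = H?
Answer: -653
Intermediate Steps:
u(j, l) = 3 (u(j, l) = 5 - 2 = 3)
a(b) = (-5 + b)*(4 + b)
N(W, o) = 9 (N(W, o) = 6 - 1*(-3) = 6 + 3 = 9)
F(J) = 9 (F(J) = 3*3 = 9)
z = 4 (z = 9 - 1*5 = 9 - 5 = 4)
-73*N(a(1), u(2, 3)) + z = -73*9 + 4 = -657 + 4 = -653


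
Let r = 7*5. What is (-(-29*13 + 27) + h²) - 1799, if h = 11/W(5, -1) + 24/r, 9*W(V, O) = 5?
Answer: -1260936/1225 ≈ -1029.3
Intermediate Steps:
r = 35
W(V, O) = 5/9 (W(V, O) = (⅑)*5 = 5/9)
h = 717/35 (h = 11/(5/9) + 24/35 = 11*(9/5) + 24*(1/35) = 99/5 + 24/35 = 717/35 ≈ 20.486)
(-(-29*13 + 27) + h²) - 1799 = (-(-29*13 + 27) + (717/35)²) - 1799 = (-(-377 + 27) + 514089/1225) - 1799 = (-1*(-350) + 514089/1225) - 1799 = (350 + 514089/1225) - 1799 = 942839/1225 - 1799 = -1260936/1225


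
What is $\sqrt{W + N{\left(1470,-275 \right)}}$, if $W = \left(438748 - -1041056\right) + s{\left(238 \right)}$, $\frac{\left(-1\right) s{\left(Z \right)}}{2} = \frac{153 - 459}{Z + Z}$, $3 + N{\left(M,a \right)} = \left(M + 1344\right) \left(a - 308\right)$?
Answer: $\frac{37 i \sqrt{5754}}{7} \approx 400.95 i$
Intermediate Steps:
$N{\left(M,a \right)} = -3 + \left(-308 + a\right) \left(1344 + M\right)$ ($N{\left(M,a \right)} = -3 + \left(M + 1344\right) \left(a - 308\right) = -3 + \left(1344 + M\right) \left(-308 + a\right) = -3 + \left(-308 + a\right) \left(1344 + M\right)$)
$s{\left(Z \right)} = \frac{306}{Z}$ ($s{\left(Z \right)} = - 2 \frac{153 - 459}{Z + Z} = - 2 \left(- \frac{306}{2 Z}\right) = - 2 \left(- 306 \frac{1}{2 Z}\right) = - 2 \left(- \frac{153}{Z}\right) = \frac{306}{Z}$)
$W = \frac{10358637}{7}$ ($W = \left(438748 - -1041056\right) + \frac{306}{238} = \left(438748 + 1041056\right) + 306 \cdot \frac{1}{238} = 1479804 + \frac{9}{7} = \frac{10358637}{7} \approx 1.4798 \cdot 10^{6}$)
$\sqrt{W + N{\left(1470,-275 \right)}} = \sqrt{\frac{10358637}{7} + \left(-413955 - 452760 + 1344 \left(-275\right) + 1470 \left(-275\right)\right)} = \sqrt{\frac{10358637}{7} - 1640565} = \sqrt{- \frac{1125318}{7}} = \frac{37 i \sqrt{5754}}{7}$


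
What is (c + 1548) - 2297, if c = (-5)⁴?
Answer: -124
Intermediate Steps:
c = 625
(c + 1548) - 2297 = (625 + 1548) - 2297 = 2173 - 2297 = -124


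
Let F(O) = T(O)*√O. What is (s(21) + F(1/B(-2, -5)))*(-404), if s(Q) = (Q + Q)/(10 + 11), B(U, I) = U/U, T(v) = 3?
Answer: -2020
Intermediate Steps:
B(U, I) = 1
s(Q) = 2*Q/21 (s(Q) = (2*Q)/21 = (2*Q)*(1/21) = 2*Q/21)
F(O) = 3*√O
(s(21) + F(1/B(-2, -5)))*(-404) = ((2/21)*21 + 3*√(1/1))*(-404) = (2 + 3*√1)*(-404) = (2 + 3*1)*(-404) = (2 + 3)*(-404) = 5*(-404) = -2020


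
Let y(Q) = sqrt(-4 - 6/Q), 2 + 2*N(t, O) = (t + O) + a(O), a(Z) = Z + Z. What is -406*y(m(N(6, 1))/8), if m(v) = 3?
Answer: -812*I*sqrt(5) ≈ -1815.7*I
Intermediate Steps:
a(Z) = 2*Z
N(t, O) = -1 + t/2 + 3*O/2 (N(t, O) = -1 + ((t + O) + 2*O)/2 = -1 + ((O + t) + 2*O)/2 = -1 + (t + 3*O)/2 = -1 + (t/2 + 3*O/2) = -1 + t/2 + 3*O/2)
-406*y(m(N(6, 1))/8) = -406*sqrt(-4 - 6/(3/8)) = -406*sqrt(-4 - 6/(3*(1/8))) = -406*sqrt(-4 - 6/3/8) = -406*sqrt(-4 - 6*8/3) = -406*sqrt(-4 - 16) = -812*I*sqrt(5)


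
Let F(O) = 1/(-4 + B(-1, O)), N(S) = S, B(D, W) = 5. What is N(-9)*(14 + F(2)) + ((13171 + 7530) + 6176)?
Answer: 26742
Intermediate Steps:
F(O) = 1 (F(O) = 1/(-4 + 5) = 1/1 = 1)
N(-9)*(14 + F(2)) + ((13171 + 7530) + 6176) = -9*(14 + 1) + ((13171 + 7530) + 6176) = -9*15 + (20701 + 6176) = -135 + 26877 = 26742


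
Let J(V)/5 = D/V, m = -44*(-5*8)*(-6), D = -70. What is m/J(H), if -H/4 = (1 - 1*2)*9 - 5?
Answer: 8448/5 ≈ 1689.6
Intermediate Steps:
H = 56 (H = -4*((1 - 1*2)*9 - 5) = -4*((1 - 2)*9 - 5) = -4*(-1*9 - 5) = -4*(-9 - 5) = -4*(-14) = 56)
m = -10560 (m = -(-1760)*(-6) = -44*240 = -10560)
J(V) = -350/V (J(V) = 5*(-70/V) = -350/V)
m/J(H) = -10560/((-350/56)) = -10560/((-350*1/56)) = -10560/(-25/4) = -10560*(-4/25) = 8448/5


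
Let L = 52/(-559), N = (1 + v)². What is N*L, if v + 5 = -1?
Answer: -100/43 ≈ -2.3256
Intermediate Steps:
v = -6 (v = -5 - 1 = -6)
N = 25 (N = (1 - 6)² = (-5)² = 25)
L = -4/43 (L = 52*(-1/559) = -4/43 ≈ -0.093023)
N*L = 25*(-4/43) = -100/43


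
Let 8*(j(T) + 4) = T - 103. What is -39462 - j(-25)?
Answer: -39442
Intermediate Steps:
j(T) = -135/8 + T/8 (j(T) = -4 + (T - 103)/8 = -4 + (-103 + T)/8 = -4 + (-103/8 + T/8) = -135/8 + T/8)
-39462 - j(-25) = -39462 - (-135/8 + (1/8)*(-25)) = -39462 - (-135/8 - 25/8) = -39462 - 1*(-20) = -39462 + 20 = -39442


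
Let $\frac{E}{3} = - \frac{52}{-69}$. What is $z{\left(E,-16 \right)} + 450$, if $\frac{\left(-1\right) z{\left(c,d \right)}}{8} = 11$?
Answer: $362$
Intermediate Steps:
$E = \frac{52}{23}$ ($E = 3 \left(- \frac{52}{-69}\right) = 3 \left(\left(-52\right) \left(- \frac{1}{69}\right)\right) = 3 \cdot \frac{52}{69} = \frac{52}{23} \approx 2.2609$)
$z{\left(c,d \right)} = -88$ ($z{\left(c,d \right)} = \left(-8\right) 11 = -88$)
$z{\left(E,-16 \right)} + 450 = -88 + 450 = 362$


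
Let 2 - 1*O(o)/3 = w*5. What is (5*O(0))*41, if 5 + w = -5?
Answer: 31980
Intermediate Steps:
w = -10 (w = -5 - 5 = -10)
O(o) = 156 (O(o) = 6 - (-30)*5 = 6 - 3*(-50) = 6 + 150 = 156)
(5*O(0))*41 = (5*156)*41 = 780*41 = 31980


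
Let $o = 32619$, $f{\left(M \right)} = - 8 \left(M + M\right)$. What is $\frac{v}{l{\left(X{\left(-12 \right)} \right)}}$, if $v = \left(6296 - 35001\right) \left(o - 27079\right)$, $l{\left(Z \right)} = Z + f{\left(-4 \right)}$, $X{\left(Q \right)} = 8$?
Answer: $- \frac{39756425}{18} \approx -2.2087 \cdot 10^{6}$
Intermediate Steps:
$f{\left(M \right)} = - 16 M$ ($f{\left(M \right)} = - 8 \cdot 2 M = - 16 M$)
$l{\left(Z \right)} = 64 + Z$ ($l{\left(Z \right)} = Z - -64 = Z + 64 = 64 + Z$)
$v = -159025700$ ($v = \left(6296 - 35001\right) \left(32619 - 27079\right) = \left(-28705\right) 5540 = -159025700$)
$\frac{v}{l{\left(X{\left(-12 \right)} \right)}} = - \frac{159025700}{64 + 8} = - \frac{159025700}{72} = \left(-159025700\right) \frac{1}{72} = - \frac{39756425}{18}$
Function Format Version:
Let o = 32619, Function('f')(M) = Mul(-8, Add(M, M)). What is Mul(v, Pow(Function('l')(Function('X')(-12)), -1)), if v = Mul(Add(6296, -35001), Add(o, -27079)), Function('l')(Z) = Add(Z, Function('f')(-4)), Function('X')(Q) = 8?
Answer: Rational(-39756425, 18) ≈ -2.2087e+6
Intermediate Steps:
Function('f')(M) = Mul(-16, M) (Function('f')(M) = Mul(-8, Mul(2, M)) = Mul(-16, M))
Function('l')(Z) = Add(64, Z) (Function('l')(Z) = Add(Z, Mul(-16, -4)) = Add(Z, 64) = Add(64, Z))
v = -159025700 (v = Mul(Add(6296, -35001), Add(32619, -27079)) = Mul(-28705, 5540) = -159025700)
Mul(v, Pow(Function('l')(Function('X')(-12)), -1)) = Mul(-159025700, Pow(Add(64, 8), -1)) = Mul(-159025700, Pow(72, -1)) = Mul(-159025700, Rational(1, 72)) = Rational(-39756425, 18)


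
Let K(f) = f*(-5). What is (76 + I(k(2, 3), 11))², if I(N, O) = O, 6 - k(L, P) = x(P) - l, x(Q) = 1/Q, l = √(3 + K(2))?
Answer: 7569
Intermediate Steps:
K(f) = -5*f
l = I*√7 (l = √(3 - 5*2) = √(3 - 10) = √(-7) = I*√7 ≈ 2.6458*I)
k(L, P) = 6 - 1/P + I*√7 (k(L, P) = 6 - (1/P - I*√7) = 6 + (-1/P + I*√7) = 6 - 1/P + I*√7)
(76 + I(k(2, 3), 11))² = (76 + 11)² = 87² = 7569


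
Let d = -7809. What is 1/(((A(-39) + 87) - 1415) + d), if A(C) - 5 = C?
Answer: -1/9171 ≈ -0.00010904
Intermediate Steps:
A(C) = 5 + C
1/(((A(-39) + 87) - 1415) + d) = 1/((((5 - 39) + 87) - 1415) - 7809) = 1/(((-34 + 87) - 1415) - 7809) = 1/((53 - 1415) - 7809) = 1/(-1362 - 7809) = 1/(-9171) = -1/9171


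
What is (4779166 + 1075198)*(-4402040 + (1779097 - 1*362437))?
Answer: -17477501198320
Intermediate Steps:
(4779166 + 1075198)*(-4402040 + (1779097 - 1*362437)) = 5854364*(-4402040 + (1779097 - 362437)) = 5854364*(-4402040 + 1416660) = 5854364*(-2985380) = -17477501198320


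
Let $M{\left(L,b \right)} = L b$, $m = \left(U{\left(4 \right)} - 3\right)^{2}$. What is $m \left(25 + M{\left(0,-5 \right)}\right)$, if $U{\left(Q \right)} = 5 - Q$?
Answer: $100$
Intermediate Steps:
$m = 4$ ($m = \left(\left(5 - 4\right) - 3\right)^{2} = \left(1 - 3\right)^{2} = \left(-2\right)^{2} = 4$)
$m \left(25 + M{\left(0,-5 \right)}\right) = 4 \left(25 + 0 \left(-5\right)\right) = 4 \left(25 + 0\right) = 4 \cdot 25 = 100$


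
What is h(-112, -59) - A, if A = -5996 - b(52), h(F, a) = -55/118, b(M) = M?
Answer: 713609/118 ≈ 6047.5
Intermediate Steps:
h(F, a) = -55/118 (h(F, a) = -55*1/118 = -55/118)
A = -6048 (A = -5996 - 1*52 = -5996 - 52 = -6048)
h(-112, -59) - A = -55/118 - 1*(-6048) = -55/118 + 6048 = 713609/118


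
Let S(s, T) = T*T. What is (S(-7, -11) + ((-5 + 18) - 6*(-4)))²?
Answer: 24964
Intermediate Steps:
S(s, T) = T²
(S(-7, -11) + ((-5 + 18) - 6*(-4)))² = ((-11)² + ((-5 + 18) - 6*(-4)))² = (121 + (13 + 24))² = (121 + 37)² = 158² = 24964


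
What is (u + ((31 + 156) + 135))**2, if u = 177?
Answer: 249001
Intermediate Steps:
(u + ((31 + 156) + 135))**2 = (177 + ((31 + 156) + 135))**2 = (177 + (187 + 135))**2 = (177 + 322)**2 = 499**2 = 249001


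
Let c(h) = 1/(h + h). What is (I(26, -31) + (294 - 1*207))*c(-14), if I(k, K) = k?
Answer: -113/28 ≈ -4.0357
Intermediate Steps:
c(h) = 1/(2*h)
(I(26, -31) + (294 - 1*207))*c(-14) = (26 + (294 - 1*207))*((1/2)/(-14)) = (26 + (294 - 207))*((1/2)*(-1/14)) = (26 + 87)*(-1/28) = 113*(-1/28) = -113/28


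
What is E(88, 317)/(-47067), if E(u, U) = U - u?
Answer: -229/47067 ≈ -0.0048654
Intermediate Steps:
E(88, 317)/(-47067) = (317 - 1*88)/(-47067) = (317 - 88)*(-1/47067) = 229*(-1/47067) = -229/47067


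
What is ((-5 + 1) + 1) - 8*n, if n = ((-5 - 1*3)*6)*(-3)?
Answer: -1155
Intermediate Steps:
n = 144 (n = ((-5 - 3)*6)*(-3) = -8*6*(-3) = -48*(-3) = 144)
((-5 + 1) + 1) - 8*n = ((-5 + 1) + 1) - 8*144 = (-4 + 1) - 1152 = -3 - 1152 = -1155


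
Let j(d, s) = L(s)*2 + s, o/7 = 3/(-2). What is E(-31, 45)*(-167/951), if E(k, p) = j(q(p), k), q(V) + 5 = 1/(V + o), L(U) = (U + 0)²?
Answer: -315797/951 ≈ -332.07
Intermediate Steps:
L(U) = U²
o = -21/2 (o = 7*(3/(-2)) = 7*(3*(-½)) = 7*(-3/2) = -21/2 ≈ -10.500)
q(V) = -5 + 1/(-21/2 + V) (q(V) = -5 + 1/(V - 21/2) = -5 + 1/(-21/2 + V))
j(d, s) = s + 2*s² (j(d, s) = s²*2 + s = 2*s² + s = s + 2*s²)
E(k, p) = k*(1 + 2*k)
E(-31, 45)*(-167/951) = (-31*(1 + 2*(-31)))*(-167/951) = (-31*(1 - 62))*(-167*1/951) = -31*(-61)*(-167/951) = 1891*(-167/951) = -315797/951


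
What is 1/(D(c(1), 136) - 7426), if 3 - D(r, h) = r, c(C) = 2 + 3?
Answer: -1/7428 ≈ -0.00013463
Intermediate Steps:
c(C) = 5
D(r, h) = 3 - r
1/(D(c(1), 136) - 7426) = 1/((3 - 1*5) - 7426) = 1/((3 - 5) - 7426) = 1/(-2 - 7426) = 1/(-7428) = -1/7428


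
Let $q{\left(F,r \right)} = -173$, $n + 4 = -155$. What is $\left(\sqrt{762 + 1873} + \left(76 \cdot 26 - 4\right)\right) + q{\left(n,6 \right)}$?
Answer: $1799 + \sqrt{2635} \approx 1850.3$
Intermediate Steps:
$n = -159$ ($n = -4 - 155 = -159$)
$\left(\sqrt{762 + 1873} + \left(76 \cdot 26 - 4\right)\right) + q{\left(n,6 \right)} = \left(\sqrt{762 + 1873} + \left(76 \cdot 26 - 4\right)\right) - 173 = \left(\sqrt{2635} + \left(1976 - 4\right)\right) - 173 = \left(\sqrt{2635} + 1972\right) - 173 = \left(1972 + \sqrt{2635}\right) - 173 = 1799 + \sqrt{2635}$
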